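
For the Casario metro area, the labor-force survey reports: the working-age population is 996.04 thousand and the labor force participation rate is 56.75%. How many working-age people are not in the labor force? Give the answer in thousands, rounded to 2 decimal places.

Share not in the labor force = 1 − 0.5675 = 0.4325.
Not in labor force = 0.4325 × 996.04 ≈ 430.79 thousand.

About 430.79 thousand are not in the labor force.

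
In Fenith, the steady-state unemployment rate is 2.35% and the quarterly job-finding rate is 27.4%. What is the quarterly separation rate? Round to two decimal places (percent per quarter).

From u* = s/(s+f): s = u·f/(1−u).
s = 0.0235 × 27.4 / (1 − 0.0235) = 0.6439 / 0.9765 ≈ 0.66% per quarter.

Separation rate ≈ 0.66% per quarter.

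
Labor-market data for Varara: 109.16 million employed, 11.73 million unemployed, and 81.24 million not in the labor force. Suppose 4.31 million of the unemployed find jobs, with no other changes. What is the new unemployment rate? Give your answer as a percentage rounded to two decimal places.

Initially, labor force = 109.16 + 11.73 = 120.89 million, so u = 11.73/120.89 = 9.70%.
After the change, unemployed falls and employed rises by 4.31; labor force unchanged → E = 113.47, U = 7.42, labor force = 120.89 million.
New unemployment rate = 7.42 / 120.89 = 6.14%.

New unemployment rate ≈ 6.14%.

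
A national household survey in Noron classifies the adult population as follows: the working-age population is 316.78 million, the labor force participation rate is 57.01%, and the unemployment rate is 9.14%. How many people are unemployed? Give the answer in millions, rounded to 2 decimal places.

Labor force = 0.5701 × 316.78 = 180.60 million.
Unemployed = 0.0914 × 180.60 ≈ 16.51 million.

About 16.51 million are unemployed.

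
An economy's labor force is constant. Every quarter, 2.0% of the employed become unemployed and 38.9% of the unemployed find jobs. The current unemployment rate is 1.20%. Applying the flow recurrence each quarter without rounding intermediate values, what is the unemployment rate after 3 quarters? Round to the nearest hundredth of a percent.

With a fixed labor force, u_{t+1} = u_t + s·(1−u_t) − f·u_t = u_t·(1−s−f) + s.
Here 1−s−f = 0.591 and s = 0.020.
u_1 = 0.012000 × 0.591 + 0.020 = 0.027092.
u_2 = 0.027092 × 0.591 + 0.020 = 0.036011.
u_3 = 0.036011 × 0.591 + 0.020 = 0.041283.

Unemployment rate after three quarters ≈ 4.13%.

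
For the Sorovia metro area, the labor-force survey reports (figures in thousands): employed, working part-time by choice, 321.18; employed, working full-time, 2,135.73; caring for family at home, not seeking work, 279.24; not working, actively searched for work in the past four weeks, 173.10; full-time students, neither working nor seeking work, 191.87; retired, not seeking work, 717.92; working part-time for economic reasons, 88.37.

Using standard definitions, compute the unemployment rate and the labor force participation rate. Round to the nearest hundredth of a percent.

Unemployment rate ≈ 6.37%; labor force participation rate ≈ 69.57%.

Employed = 321.18 + 2,135.73 + 88.37 = 2,545.28 thousand (anyone who worked, including part-time for economic reasons, counts as employed).
Unemployed = 173.10 thousand.
Labor force = 2,545.28 + 173.10 = 2,718.38 thousand.
Not in labor force = 279.24 + 191.87 + 717.92 = 1,189.03 thousand (those not working and not actively searching are outside the labor force).
Civilian working-age population = 2,718.38 + 1,189.03 = 3,907.41 thousand.
Unemployment rate = 173.10 / 2,718.38 = 6.37%.
Labor force participation rate = 2,718.38 / 3,907.41 = 69.57%.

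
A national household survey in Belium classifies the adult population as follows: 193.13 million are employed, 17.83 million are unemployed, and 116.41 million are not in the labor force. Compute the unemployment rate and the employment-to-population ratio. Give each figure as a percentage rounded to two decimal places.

Labor force = employed + unemployed = 193.13 + 17.83 = 210.96 million.
Working-age population = 210.96 + 116.41 = 327.37 million.
Unemployment rate = 17.83 / 210.96 = 8.45%.
Employment-population ratio = 193.13 / 327.37 = 58.99%.

Unemployment rate ≈ 8.45%; employment-population ratio ≈ 58.99%.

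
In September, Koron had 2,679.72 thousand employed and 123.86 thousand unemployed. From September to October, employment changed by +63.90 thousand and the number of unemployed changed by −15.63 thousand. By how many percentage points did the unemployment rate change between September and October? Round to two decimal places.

September: labor force = 2,679.72 + 123.86 = 2,803.58; u = 123.86/2,803.58 = 4.42%.
October: labor force = 2,743.62 + 108.23 = 2,851.85; u = 108.23/2,851.85 = 3.80%.
Change = 3.80% − 4.42% = −0.62 pp.

The unemployment rate changed by −0.62 percentage points.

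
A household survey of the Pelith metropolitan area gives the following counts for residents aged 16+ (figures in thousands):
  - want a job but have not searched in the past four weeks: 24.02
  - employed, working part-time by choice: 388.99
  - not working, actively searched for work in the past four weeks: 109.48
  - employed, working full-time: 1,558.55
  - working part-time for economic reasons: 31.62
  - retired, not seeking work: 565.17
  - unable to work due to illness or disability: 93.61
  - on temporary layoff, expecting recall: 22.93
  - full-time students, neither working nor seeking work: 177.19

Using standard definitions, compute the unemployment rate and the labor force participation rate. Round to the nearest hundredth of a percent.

Unemployment rate ≈ 6.27%; labor force participation rate ≈ 71.06%.

Employed = 388.99 + 1,558.55 + 31.62 = 1,979.16 thousand (anyone who worked, including part-time for economic reasons, counts as employed).
Unemployed = 109.48 + 22.93 = 132.41 thousand (jobless and actively searching, or on temporary layoff).
Labor force = 1,979.16 + 132.41 = 2,111.57 thousand.
Not in labor force = 24.02 + 565.17 + 93.61 + 177.19 = 859.99 thousand (those not working and not actively searching are outside the labor force — including those who want a job but have given up searching).
Civilian working-age population = 2,111.57 + 859.99 = 2,971.56 thousand.
Unemployment rate = 132.41 / 2,111.57 = 6.27%.
Labor force participation rate = 2,111.57 / 2,971.56 = 71.06%.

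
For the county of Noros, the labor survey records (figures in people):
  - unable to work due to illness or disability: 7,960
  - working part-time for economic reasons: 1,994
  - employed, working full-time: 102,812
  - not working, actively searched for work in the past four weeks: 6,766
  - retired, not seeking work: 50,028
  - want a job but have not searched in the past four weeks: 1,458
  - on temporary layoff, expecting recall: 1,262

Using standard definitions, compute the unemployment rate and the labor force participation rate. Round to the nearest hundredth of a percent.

Employed = 1,994 + 102,812 = 104,806 (anyone who worked, including part-time for economic reasons, counts as employed).
Unemployed = 6,766 + 1,262 = 8,028 (jobless and actively searching, or on temporary layoff).
Labor force = 104,806 + 8,028 = 112,834.
Not in labor force = 7,960 + 50,028 + 1,458 = 59,446 (those not working and not actively searching are outside the labor force — including those who want a job but have given up searching).
Civilian working-age population = 112,834 + 59,446 = 172,280.
Unemployment rate = 8,028 / 112,834 = 7.11%.
Labor force participation rate = 112,834 / 172,280 = 65.49%.

Unemployment rate ≈ 7.11%; labor force participation rate ≈ 65.49%.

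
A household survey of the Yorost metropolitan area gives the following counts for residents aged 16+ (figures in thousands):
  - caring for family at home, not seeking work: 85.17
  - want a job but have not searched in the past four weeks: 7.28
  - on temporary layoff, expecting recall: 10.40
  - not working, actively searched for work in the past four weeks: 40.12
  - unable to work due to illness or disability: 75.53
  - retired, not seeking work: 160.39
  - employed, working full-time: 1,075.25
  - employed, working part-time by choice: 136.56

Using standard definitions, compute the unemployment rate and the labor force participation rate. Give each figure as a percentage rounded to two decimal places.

Unemployment rate ≈ 4.00%; labor force participation rate ≈ 79.36%.

Employed = 1,075.25 + 136.56 = 1,211.81 thousand.
Unemployed = 10.40 + 40.12 = 50.52 thousand (jobless and actively searching, or on temporary layoff).
Labor force = 1,211.81 + 50.52 = 1,262.33 thousand.
Not in labor force = 85.17 + 7.28 + 75.53 + 160.39 = 328.37 thousand (those not working and not actively searching are outside the labor force — including those who want a job but have given up searching).
Civilian working-age population = 1,262.33 + 328.37 = 1,590.70 thousand.
Unemployment rate = 50.52 / 1,262.33 = 4.00%.
Labor force participation rate = 1,262.33 / 1,590.70 = 79.36%.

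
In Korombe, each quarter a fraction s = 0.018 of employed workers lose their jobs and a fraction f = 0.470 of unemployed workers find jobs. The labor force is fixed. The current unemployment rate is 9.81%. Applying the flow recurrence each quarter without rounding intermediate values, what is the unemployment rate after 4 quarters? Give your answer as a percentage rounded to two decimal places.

With a fixed labor force, u_{t+1} = u_t + s·(1−u_t) − f·u_t = u_t·(1−s−f) + s.
Here 1−s−f = 0.512 and s = 0.018.
u_1 = 0.098100 × 0.512 + 0.018 = 0.068227.
u_2 = 0.068227 × 0.512 + 0.018 = 0.052932.
u_3 = 0.052932 × 0.512 + 0.018 = 0.045101.
u_4 = 0.045101 × 0.512 + 0.018 = 0.041092.

Unemployment rate after four quarters ≈ 4.11%.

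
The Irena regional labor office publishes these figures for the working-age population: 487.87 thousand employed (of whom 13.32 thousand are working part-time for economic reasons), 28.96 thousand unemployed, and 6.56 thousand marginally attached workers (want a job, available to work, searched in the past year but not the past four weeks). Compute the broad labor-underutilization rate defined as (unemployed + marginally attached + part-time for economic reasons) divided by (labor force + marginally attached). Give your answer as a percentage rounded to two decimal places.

Labor force = 487.87 + 28.96 = 516.83 thousand.
Numerator = 28.96 + 6.56 + 13.32 = 48.84 thousand.
Denominator = 516.83 + 6.56 = 523.39 thousand.
Broad rate = 48.84 / 523.39 = 9.33%.

Broad underutilization rate ≈ 9.33%.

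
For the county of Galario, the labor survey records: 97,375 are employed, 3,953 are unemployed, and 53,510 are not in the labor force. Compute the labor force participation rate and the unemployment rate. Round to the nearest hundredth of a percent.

Labor force participation rate ≈ 65.44%; unemployment rate ≈ 3.90%.

Labor force = employed + unemployed = 97,375 + 3,953 = 101,328.
Working-age population = 101,328 + 53,510 = 154,838.
Unemployment rate = 3,953 / 101,328 = 3.90%.
Labor force participation rate = 101,328 / 154,838 = 65.44%.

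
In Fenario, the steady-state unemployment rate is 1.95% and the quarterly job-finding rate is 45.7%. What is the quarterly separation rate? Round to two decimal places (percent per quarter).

Separation rate ≈ 0.91% per quarter.

From u* = s/(s+f): s = u·f/(1−u).
s = 0.0195 × 45.7 / (1 − 0.0195) = 0.8912 / 0.9805 ≈ 0.91% per quarter.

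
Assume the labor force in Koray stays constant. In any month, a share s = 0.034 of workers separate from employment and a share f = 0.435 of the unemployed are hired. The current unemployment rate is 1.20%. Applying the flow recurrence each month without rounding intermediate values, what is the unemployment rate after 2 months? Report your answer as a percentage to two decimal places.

With a fixed labor force, u_{t+1} = u_t + s·(1−u_t) − f·u_t = u_t·(1−s−f) + s.
Here 1−s−f = 0.531 and s = 0.034.
u_1 = 0.012000 × 0.531 + 0.034 = 0.040372.
u_2 = 0.040372 × 0.531 + 0.034 = 0.055438.

Unemployment rate after two months ≈ 5.54%.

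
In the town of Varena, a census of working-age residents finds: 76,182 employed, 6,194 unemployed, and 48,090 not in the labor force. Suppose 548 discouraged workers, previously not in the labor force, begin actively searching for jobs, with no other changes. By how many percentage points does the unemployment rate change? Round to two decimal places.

The unemployment rate changes by +0.61 percentage points.

Initially, labor force = 76,182 + 6,194 = 82,376, so u = 6,194/82,376 = 7.52%.
After the change, unemployed and labor force both rise by 548 → E = 76,182, U = 6,742, labor force = 82,924.
New unemployment rate = 6,742 / 82,924 = 8.13%.
Change = 8.13% − 7.52% = +0.61 percentage points.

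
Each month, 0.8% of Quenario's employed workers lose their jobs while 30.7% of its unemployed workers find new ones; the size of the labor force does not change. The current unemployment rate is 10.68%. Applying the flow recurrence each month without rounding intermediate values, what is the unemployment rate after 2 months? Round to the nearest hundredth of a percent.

Unemployment rate after two months ≈ 6.36%.

With a fixed labor force, u_{t+1} = u_t + s·(1−u_t) − f·u_t = u_t·(1−s−f) + s.
Here 1−s−f = 0.685 and s = 0.008.
u_1 = 0.106800 × 0.685 + 0.008 = 0.081158.
u_2 = 0.081158 × 0.685 + 0.008 = 0.063593.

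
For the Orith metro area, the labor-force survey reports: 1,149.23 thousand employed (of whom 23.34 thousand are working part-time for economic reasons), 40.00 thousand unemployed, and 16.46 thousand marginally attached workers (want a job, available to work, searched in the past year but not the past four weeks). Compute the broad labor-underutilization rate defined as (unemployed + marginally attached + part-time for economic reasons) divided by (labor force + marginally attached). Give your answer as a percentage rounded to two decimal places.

Labor force = 1,149.23 + 40.00 = 1,189.23 thousand.
Numerator = 40.00 + 16.46 + 23.34 = 79.80 thousand.
Denominator = 1,189.23 + 16.46 = 1,205.69 thousand.
Broad rate = 79.80 / 1,205.69 = 6.62%.

Broad underutilization rate ≈ 6.62%.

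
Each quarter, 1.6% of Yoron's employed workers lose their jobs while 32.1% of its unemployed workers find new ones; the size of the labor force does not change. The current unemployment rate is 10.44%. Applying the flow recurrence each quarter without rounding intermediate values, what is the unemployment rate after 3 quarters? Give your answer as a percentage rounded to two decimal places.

Unemployment rate after three quarters ≈ 6.41%.

With a fixed labor force, u_{t+1} = u_t + s·(1−u_t) − f·u_t = u_t·(1−s−f) + s.
Here 1−s−f = 0.663 and s = 0.016.
u_1 = 0.104400 × 0.663 + 0.016 = 0.085217.
u_2 = 0.085217 × 0.663 + 0.016 = 0.072499.
u_3 = 0.072499 × 0.663 + 0.016 = 0.064067.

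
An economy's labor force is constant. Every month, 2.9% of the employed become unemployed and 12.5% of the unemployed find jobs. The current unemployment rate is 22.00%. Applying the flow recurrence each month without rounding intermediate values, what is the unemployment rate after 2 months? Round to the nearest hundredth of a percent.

Unemployment rate after two months ≈ 21.10%.

With a fixed labor force, u_{t+1} = u_t + s·(1−u_t) − f·u_t = u_t·(1−s−f) + s.
Here 1−s−f = 0.846 and s = 0.029.
u_1 = 0.220000 × 0.846 + 0.029 = 0.215120.
u_2 = 0.215120 × 0.846 + 0.029 = 0.210992.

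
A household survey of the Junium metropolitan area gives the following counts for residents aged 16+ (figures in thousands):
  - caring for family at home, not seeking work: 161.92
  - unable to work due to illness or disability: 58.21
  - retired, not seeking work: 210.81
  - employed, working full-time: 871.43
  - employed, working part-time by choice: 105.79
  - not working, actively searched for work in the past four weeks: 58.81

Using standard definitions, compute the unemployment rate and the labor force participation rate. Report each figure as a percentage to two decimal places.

Employed = 871.43 + 105.79 = 977.22 thousand.
Unemployed = 58.81 thousand.
Labor force = 977.22 + 58.81 = 1,036.03 thousand.
Not in labor force = 161.92 + 58.21 + 210.81 = 430.94 thousand (those not working and not actively searching are outside the labor force).
Civilian working-age population = 1,036.03 + 430.94 = 1,466.97 thousand.
Unemployment rate = 58.81 / 1,036.03 = 5.68%.
Labor force participation rate = 1,036.03 / 1,466.97 = 70.62%.

Unemployment rate ≈ 5.68%; labor force participation rate ≈ 70.62%.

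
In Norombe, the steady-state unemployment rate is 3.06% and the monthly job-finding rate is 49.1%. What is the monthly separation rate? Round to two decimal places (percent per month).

Separation rate ≈ 1.55% per month.

From u* = s/(s+f): s = u·f/(1−u).
s = 0.0306 × 49.1 / (1 − 0.0306) = 1.5025 / 0.9694 ≈ 1.55% per month.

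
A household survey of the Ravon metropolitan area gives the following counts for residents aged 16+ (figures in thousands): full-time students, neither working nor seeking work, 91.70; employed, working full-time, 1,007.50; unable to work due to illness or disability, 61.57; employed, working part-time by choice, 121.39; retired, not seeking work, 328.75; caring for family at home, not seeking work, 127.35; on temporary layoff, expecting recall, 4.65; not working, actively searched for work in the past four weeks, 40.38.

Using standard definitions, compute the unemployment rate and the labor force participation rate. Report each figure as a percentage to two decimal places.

Unemployment rate ≈ 3.84%; labor force participation rate ≈ 65.83%.

Employed = 1,007.50 + 121.39 = 1,128.89 thousand.
Unemployed = 4.65 + 40.38 = 45.03 thousand (jobless and actively searching, or on temporary layoff).
Labor force = 1,128.89 + 45.03 = 1,173.92 thousand.
Not in labor force = 91.70 + 61.57 + 328.75 + 127.35 = 609.37 thousand (those not working and not actively searching are outside the labor force).
Civilian working-age population = 1,173.92 + 609.37 = 1,783.29 thousand.
Unemployment rate = 45.03 / 1,173.92 = 3.84%.
Labor force participation rate = 1,173.92 / 1,783.29 = 65.83%.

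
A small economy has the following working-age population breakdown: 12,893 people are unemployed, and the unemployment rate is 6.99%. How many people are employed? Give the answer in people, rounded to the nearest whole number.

About 171,556 are employed.

Labor force = U / u = 12,893 / 0.0699 ≈ 184,449.
Employed = labor force − unemployed = 184,449 − 12,893 = 171,556.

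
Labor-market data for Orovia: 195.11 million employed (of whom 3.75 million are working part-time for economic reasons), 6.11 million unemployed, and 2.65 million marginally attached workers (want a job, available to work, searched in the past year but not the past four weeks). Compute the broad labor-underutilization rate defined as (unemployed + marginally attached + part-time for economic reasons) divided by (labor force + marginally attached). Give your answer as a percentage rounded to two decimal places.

Broad underutilization rate ≈ 6.14%.

Labor force = 195.11 + 6.11 = 201.22 million.
Numerator = 6.11 + 2.65 + 3.75 = 12.51 million.
Denominator = 201.22 + 2.65 = 203.87 million.
Broad rate = 12.51 / 203.87 = 6.14%.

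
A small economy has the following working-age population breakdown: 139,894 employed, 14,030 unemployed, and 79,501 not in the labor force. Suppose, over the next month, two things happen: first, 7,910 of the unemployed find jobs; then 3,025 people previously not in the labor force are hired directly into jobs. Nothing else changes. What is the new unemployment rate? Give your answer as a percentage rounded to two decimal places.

Initially, labor force = 139,894 + 14,030 = 153,924, so u = 14,030/153,924 = 9.11%.
After the first change, unemployed falls and employed rises by 7,910; labor force unchanged → E = 147,804, U = 6,120, labor force = 153,924.
After the second change, employed and labor force both rise by 3,025; unemployed unchanged → E = 150,829, U = 6,120, labor force = 156,949.
New unemployment rate = 6,120 / 156,949 = 3.90%.

New unemployment rate ≈ 3.90%.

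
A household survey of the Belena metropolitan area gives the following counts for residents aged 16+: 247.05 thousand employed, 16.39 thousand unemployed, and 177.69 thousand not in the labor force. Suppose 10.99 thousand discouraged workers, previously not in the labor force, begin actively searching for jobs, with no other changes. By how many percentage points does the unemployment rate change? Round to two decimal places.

The unemployment rate changes by +3.76 percentage points.

Initially, labor force = 247.05 + 16.39 = 263.44 thousand, so u = 16.39/263.44 = 6.22%.
After the change, unemployed and labor force both rise by 10.99 → E = 247.05, U = 27.38, labor force = 274.43 thousand.
New unemployment rate = 27.38 / 274.43 = 9.98%.
Change = 9.98% − 6.22% = +3.76 percentage points.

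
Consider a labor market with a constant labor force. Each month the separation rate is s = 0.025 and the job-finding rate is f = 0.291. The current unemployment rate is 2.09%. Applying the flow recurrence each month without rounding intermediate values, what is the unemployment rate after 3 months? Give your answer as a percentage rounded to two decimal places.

With a fixed labor force, u_{t+1} = u_t + s·(1−u_t) − f·u_t = u_t·(1−s−f) + s.
Here 1−s−f = 0.684 and s = 0.025.
u_1 = 0.020900 × 0.684 + 0.025 = 0.039296.
u_2 = 0.039296 × 0.684 + 0.025 = 0.051878.
u_3 = 0.051878 × 0.684 + 0.025 = 0.060485.

Unemployment rate after three months ≈ 6.05%.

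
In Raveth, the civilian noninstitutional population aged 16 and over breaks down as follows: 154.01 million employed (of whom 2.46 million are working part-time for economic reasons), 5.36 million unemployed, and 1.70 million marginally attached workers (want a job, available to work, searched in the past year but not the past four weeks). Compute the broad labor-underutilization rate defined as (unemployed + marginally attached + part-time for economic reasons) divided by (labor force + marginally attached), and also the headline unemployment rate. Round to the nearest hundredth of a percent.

Broad underutilization rate ≈ 5.91%; headline unemployment rate ≈ 3.36%.

Labor force = 154.01 + 5.36 = 159.37 million.
Numerator = 5.36 + 1.70 + 2.46 = 9.52 million.
Denominator = 159.37 + 1.70 = 161.07 million.
Broad rate = 9.52 / 161.07 = 5.91%.
Headline unemployment rate = 5.36 / 159.37 = 3.36%.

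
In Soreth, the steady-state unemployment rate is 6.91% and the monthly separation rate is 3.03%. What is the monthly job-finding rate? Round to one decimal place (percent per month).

Job-finding rate ≈ 40.8% per month.

From u* = s/(s+f): f = s·(1−u)/u.
f = 3.03 × (1 − 0.0691) / 0.0691 = 2.8206 / 0.0691 ≈ 40.8% per month.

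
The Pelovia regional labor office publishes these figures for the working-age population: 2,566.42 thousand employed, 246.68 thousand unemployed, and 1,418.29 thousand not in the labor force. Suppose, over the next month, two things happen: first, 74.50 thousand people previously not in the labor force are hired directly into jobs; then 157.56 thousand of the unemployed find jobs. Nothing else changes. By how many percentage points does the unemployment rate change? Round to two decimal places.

The unemployment rate changes by −5.68 percentage points.

Initially, labor force = 2,566.42 + 246.68 = 2,813.10 thousand, so u = 246.68/2,813.10 = 8.77%.
After the first change, employed and labor force both rise by 74.50; unemployed unchanged → E = 2,640.92, U = 246.68, labor force = 2,887.60 thousand.
After the second change, unemployed falls and employed rises by 157.56; labor force unchanged → E = 2,798.48, U = 89.12, labor force = 2,887.60 thousand.
New unemployment rate = 89.12 / 2,887.60 = 3.09%.
Change = 3.09% − 8.77% = −5.68 percentage points.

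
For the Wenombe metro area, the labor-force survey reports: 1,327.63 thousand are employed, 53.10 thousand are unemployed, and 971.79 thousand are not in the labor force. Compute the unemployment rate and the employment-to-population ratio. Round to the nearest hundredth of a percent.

Unemployment rate ≈ 3.85%; employment-population ratio ≈ 56.43%.

Labor force = employed + unemployed = 1,327.63 + 53.10 = 1,380.73 thousand.
Working-age population = 1,380.73 + 971.79 = 2,352.52 thousand.
Unemployment rate = 53.10 / 1,380.73 = 3.85%.
Employment-population ratio = 1,327.63 / 2,352.52 = 56.43%.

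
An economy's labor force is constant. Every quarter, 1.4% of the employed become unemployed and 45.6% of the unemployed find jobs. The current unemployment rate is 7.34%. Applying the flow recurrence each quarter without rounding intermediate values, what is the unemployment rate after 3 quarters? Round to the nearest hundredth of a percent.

With a fixed labor force, u_{t+1} = u_t + s·(1−u_t) − f·u_t = u_t·(1−s−f) + s.
Here 1−s−f = 0.530 and s = 0.014.
u_1 = 0.073400 × 0.530 + 0.014 = 0.052902.
u_2 = 0.052902 × 0.530 + 0.014 = 0.042038.
u_3 = 0.042038 × 0.530 + 0.014 = 0.036280.

Unemployment rate after three quarters ≈ 3.63%.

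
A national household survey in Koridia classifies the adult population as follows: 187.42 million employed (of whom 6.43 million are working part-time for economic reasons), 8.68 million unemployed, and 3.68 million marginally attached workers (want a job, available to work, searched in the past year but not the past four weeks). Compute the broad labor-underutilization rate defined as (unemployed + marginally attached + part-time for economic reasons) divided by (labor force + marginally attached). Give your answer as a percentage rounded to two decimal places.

Broad underutilization rate ≈ 9.41%.

Labor force = 187.42 + 8.68 = 196.10 million.
Numerator = 8.68 + 3.68 + 6.43 = 18.79 million.
Denominator = 196.10 + 3.68 = 199.78 million.
Broad rate = 18.79 / 199.78 = 9.41%.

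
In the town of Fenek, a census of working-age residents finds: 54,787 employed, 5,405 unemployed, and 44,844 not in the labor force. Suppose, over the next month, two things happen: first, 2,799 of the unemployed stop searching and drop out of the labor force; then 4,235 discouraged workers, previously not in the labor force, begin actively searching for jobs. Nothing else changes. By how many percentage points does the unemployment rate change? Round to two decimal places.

The unemployment rate changes by +2.12 percentage points.

Initially, labor force = 54,787 + 5,405 = 60,192, so u = 5,405/60,192 = 8.98%.
After the first change, unemployed and labor force both fall by 2,799 → E = 54,787, U = 2,606, labor force = 57,393.
After the second change, unemployed and labor force both rise by 4,235 → E = 54,787, U = 6,841, labor force = 61,628.
New unemployment rate = 6,841 / 61,628 = 11.10%.
Change = 11.10% − 8.98% = +2.12 percentage points.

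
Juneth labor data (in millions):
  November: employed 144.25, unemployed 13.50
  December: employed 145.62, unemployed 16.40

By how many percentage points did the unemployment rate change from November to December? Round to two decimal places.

November: labor force = 144.25 + 13.50 = 157.75; u = 13.50/157.75 = 8.56%.
December: labor force = 145.62 + 16.40 = 162.02; u = 16.40/162.02 = 10.12%.
Change = 10.12% − 8.56% = +1.56 pp.

The unemployment rate changed by +1.56 percentage points.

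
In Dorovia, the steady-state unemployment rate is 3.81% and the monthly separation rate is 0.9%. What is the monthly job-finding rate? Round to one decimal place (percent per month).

Job-finding rate ≈ 22.7% per month.

From u* = s/(s+f): f = s·(1−u)/u.
f = 0.9 × (1 − 0.0381) / 0.0381 = 0.8657 / 0.0381 ≈ 22.7% per month.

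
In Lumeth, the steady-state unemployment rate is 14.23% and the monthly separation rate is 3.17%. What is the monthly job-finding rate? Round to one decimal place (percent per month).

From u* = s/(s+f): f = s·(1−u)/u.
f = 3.17 × (1 − 0.1423) / 0.1423 = 2.7189 / 0.1423 ≈ 19.1% per month.

Job-finding rate ≈ 19.1% per month.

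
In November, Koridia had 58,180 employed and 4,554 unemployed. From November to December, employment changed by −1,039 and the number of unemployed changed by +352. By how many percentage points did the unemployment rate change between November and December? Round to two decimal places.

The unemployment rate changed by +0.65 percentage points.

November: labor force = 58,180 + 4,554 = 62,734; u = 4,554/62,734 = 7.26%.
December: labor force = 57,141 + 4,906 = 62,047; u = 4,906/62,047 = 7.91%.
Change = 7.91% − 7.26% = +0.65 pp.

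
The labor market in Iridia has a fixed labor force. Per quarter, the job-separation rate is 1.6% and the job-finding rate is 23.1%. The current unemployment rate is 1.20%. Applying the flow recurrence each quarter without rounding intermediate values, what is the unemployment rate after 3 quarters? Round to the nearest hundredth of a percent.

Unemployment rate after three quarters ≈ 4.22%.

With a fixed labor force, u_{t+1} = u_t + s·(1−u_t) − f·u_t = u_t·(1−s−f) + s.
Here 1−s−f = 0.753 and s = 0.016.
u_1 = 0.012000 × 0.753 + 0.016 = 0.025036.
u_2 = 0.025036 × 0.753 + 0.016 = 0.034852.
u_3 = 0.034852 × 0.753 + 0.016 = 0.042244.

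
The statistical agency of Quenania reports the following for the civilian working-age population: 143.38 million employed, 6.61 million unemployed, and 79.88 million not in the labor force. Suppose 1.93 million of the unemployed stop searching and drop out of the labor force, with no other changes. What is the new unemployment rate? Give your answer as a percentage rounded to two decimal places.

Initially, labor force = 143.38 + 6.61 = 149.99 million, so u = 6.61/149.99 = 4.41%.
After the change, unemployed and labor force both fall by 1.93 → E = 143.38, U = 4.68, labor force = 148.06 million.
New unemployment rate = 4.68 / 148.06 = 3.16%.

New unemployment rate ≈ 3.16%.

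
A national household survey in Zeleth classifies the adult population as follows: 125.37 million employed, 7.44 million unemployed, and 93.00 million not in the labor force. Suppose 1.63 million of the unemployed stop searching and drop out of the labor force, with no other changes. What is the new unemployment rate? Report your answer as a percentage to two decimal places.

New unemployment rate ≈ 4.43%.

Initially, labor force = 125.37 + 7.44 = 132.81 million, so u = 7.44/132.81 = 5.60%.
After the change, unemployed and labor force both fall by 1.63 → E = 125.37, U = 5.81, labor force = 131.18 million.
New unemployment rate = 5.81 / 131.18 = 4.43%.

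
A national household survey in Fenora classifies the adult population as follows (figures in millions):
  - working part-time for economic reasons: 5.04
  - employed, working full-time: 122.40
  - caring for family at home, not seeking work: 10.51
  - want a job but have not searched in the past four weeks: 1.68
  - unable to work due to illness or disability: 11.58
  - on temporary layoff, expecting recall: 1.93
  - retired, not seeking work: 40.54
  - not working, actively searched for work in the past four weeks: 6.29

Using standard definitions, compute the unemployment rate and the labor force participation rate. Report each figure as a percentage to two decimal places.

Employed = 5.04 + 122.40 = 127.44 million (anyone who worked, including part-time for economic reasons, counts as employed).
Unemployed = 1.93 + 6.29 = 8.22 million (jobless and actively searching, or on temporary layoff).
Labor force = 127.44 + 8.22 = 135.66 million.
Not in labor force = 10.51 + 1.68 + 11.58 + 40.54 = 64.31 million (those not working and not actively searching are outside the labor force — including those who want a job but have given up searching).
Civilian working-age population = 135.66 + 64.31 = 199.97 million.
Unemployment rate = 8.22 / 135.66 = 6.06%.
Labor force participation rate = 135.66 / 199.97 = 67.84%.

Unemployment rate ≈ 6.06%; labor force participation rate ≈ 67.84%.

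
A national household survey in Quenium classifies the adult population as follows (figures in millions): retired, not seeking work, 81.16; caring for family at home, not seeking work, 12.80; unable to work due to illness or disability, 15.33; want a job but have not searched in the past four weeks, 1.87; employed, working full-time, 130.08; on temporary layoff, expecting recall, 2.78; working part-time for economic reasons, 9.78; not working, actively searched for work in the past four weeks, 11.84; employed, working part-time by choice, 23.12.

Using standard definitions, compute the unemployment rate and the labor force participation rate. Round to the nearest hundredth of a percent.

Employed = 130.08 + 9.78 + 23.12 = 162.98 million (anyone who worked, including part-time for economic reasons, counts as employed).
Unemployed = 2.78 + 11.84 = 14.62 million (jobless and actively searching, or on temporary layoff).
Labor force = 162.98 + 14.62 = 177.60 million.
Not in labor force = 81.16 + 12.80 + 15.33 + 1.87 = 111.16 million (those not working and not actively searching are outside the labor force — including those who want a job but have given up searching).
Civilian working-age population = 177.60 + 111.16 = 288.76 million.
Unemployment rate = 14.62 / 177.60 = 8.23%.
Labor force participation rate = 177.60 / 288.76 = 61.50%.

Unemployment rate ≈ 8.23%; labor force participation rate ≈ 61.50%.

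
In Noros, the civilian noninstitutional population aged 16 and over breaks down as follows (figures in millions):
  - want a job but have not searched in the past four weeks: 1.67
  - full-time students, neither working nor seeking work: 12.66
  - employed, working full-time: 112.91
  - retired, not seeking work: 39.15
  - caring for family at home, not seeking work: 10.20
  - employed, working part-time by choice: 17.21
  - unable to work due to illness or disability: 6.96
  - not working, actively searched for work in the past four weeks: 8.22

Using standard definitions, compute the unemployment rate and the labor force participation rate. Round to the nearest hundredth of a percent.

Unemployment rate ≈ 5.94%; labor force participation rate ≈ 66.20%.

Employed = 112.91 + 17.21 = 130.12 million.
Unemployed = 8.22 million.
Labor force = 130.12 + 8.22 = 138.34 million.
Not in labor force = 1.67 + 12.66 + 39.15 + 10.20 + 6.96 = 70.64 million (those not working and not actively searching are outside the labor force — including those who want a job but have given up searching).
Civilian working-age population = 138.34 + 70.64 = 208.98 million.
Unemployment rate = 8.22 / 138.34 = 5.94%.
Labor force participation rate = 138.34 / 208.98 = 66.20%.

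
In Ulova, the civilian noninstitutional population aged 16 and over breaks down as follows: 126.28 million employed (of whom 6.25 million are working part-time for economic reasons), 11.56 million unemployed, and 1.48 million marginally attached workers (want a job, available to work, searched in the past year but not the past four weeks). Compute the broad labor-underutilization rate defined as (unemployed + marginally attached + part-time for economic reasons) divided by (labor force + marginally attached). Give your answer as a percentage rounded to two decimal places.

Broad underutilization rate ≈ 13.85%.

Labor force = 126.28 + 11.56 = 137.84 million.
Numerator = 11.56 + 1.48 + 6.25 = 19.29 million.
Denominator = 137.84 + 1.48 = 139.32 million.
Broad rate = 19.29 / 139.32 = 13.85%.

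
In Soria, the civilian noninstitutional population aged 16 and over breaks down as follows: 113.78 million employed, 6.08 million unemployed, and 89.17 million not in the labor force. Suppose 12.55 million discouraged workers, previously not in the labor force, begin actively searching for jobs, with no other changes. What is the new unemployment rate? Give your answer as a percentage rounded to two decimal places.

New unemployment rate ≈ 14.07%.

Initially, labor force = 113.78 + 6.08 = 119.86 million, so u = 6.08/119.86 = 5.07%.
After the change, unemployed and labor force both rise by 12.55 → E = 113.78, U = 18.63, labor force = 132.41 million.
New unemployment rate = 18.63 / 132.41 = 14.07%.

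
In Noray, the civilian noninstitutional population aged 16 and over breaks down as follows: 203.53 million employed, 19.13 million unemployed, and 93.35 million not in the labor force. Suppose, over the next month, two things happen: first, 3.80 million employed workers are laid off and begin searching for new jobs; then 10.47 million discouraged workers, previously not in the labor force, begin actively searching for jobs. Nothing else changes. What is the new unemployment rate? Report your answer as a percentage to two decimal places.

Initially, labor force = 203.53 + 19.13 = 222.66 million, so u = 19.13/222.66 = 8.59%.
After the first change, employed falls and unemployed rises by 3.80; labor force unchanged → E = 199.73, U = 22.93, labor force = 222.66 million.
After the second change, unemployed and labor force both rise by 10.47 → E = 199.73, U = 33.40, labor force = 233.13 million.
New unemployment rate = 33.40 / 233.13 = 14.33%.

New unemployment rate ≈ 14.33%.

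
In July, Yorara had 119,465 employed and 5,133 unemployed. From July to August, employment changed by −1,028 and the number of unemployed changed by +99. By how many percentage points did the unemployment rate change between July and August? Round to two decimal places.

The unemployment rate changed by +0.11 percentage points.

July: labor force = 119,465 + 5,133 = 124,598; u = 5,133/124,598 = 4.12%.
August: labor force = 118,437 + 5,232 = 123,669; u = 5,232/123,669 = 4.23%.
Change = 4.23% − 4.12% = +0.11 pp.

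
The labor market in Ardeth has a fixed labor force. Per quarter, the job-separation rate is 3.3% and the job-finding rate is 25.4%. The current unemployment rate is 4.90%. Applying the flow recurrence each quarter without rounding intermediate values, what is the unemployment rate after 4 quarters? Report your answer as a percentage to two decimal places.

With a fixed labor force, u_{t+1} = u_t + s·(1−u_t) − f·u_t = u_t·(1−s−f) + s.
Here 1−s−f = 0.713 and s = 0.033.
u_1 = 0.049000 × 0.713 + 0.033 = 0.067937.
u_2 = 0.067937 × 0.713 + 0.033 = 0.081439.
u_3 = 0.081439 × 0.713 + 0.033 = 0.091066.
u_4 = 0.091066 × 0.713 + 0.033 = 0.097930.

Unemployment rate after four quarters ≈ 9.79%.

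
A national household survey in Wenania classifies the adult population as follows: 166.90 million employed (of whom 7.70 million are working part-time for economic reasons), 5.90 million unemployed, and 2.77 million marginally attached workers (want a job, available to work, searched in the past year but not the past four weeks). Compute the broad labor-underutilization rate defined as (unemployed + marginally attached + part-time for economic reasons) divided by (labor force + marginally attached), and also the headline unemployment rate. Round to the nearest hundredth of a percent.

Broad underutilization rate ≈ 9.32%; headline unemployment rate ≈ 3.41%.

Labor force = 166.90 + 5.90 = 172.80 million.
Numerator = 5.90 + 2.77 + 7.70 = 16.37 million.
Denominator = 172.80 + 2.77 = 175.57 million.
Broad rate = 16.37 / 175.57 = 9.32%.
Headline unemployment rate = 5.90 / 172.80 = 3.41%.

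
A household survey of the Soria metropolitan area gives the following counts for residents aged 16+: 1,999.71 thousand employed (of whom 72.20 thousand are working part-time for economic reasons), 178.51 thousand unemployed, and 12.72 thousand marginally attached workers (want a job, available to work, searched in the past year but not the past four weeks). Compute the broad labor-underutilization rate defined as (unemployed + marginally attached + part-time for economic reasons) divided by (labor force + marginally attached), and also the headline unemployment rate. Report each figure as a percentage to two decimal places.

Broad underutilization rate ≈ 12.02%; headline unemployment rate ≈ 8.20%.

Labor force = 1,999.71 + 178.51 = 2,178.22 thousand.
Numerator = 178.51 + 12.72 + 72.20 = 263.43 thousand.
Denominator = 2,178.22 + 12.72 = 2,190.94 thousand.
Broad rate = 263.43 / 2,190.94 = 12.02%.
Headline unemployment rate = 178.51 / 2,178.22 = 8.20%.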